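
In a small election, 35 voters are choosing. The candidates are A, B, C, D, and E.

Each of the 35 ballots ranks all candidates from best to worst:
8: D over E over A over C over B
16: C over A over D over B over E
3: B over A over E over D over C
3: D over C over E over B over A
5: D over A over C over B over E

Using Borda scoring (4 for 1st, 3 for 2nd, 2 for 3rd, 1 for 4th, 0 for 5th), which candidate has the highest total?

A: 8×2 + 16×3 + 3×3 + 3×0 + 5×3 = 88
B: 8×0 + 16×1 + 3×4 + 3×1 + 5×1 = 36
C: 8×1 + 16×4 + 3×0 + 3×3 + 5×2 = 91
D: 8×4 + 16×2 + 3×1 + 3×4 + 5×4 = 99
E: 8×3 + 16×0 + 3×2 + 3×2 + 5×0 = 36

D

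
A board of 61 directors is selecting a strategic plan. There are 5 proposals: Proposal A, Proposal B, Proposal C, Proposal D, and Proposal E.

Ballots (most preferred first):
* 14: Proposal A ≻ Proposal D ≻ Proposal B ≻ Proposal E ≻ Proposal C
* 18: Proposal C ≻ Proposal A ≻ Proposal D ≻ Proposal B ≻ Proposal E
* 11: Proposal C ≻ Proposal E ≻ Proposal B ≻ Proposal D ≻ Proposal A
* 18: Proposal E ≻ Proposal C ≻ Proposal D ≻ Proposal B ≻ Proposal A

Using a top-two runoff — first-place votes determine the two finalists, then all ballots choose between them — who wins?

Proposal E

Round 1 first-place votes: Proposal A 14, Proposal B 0, Proposal C 29, Proposal D 0, Proposal E 18. Proposal C and Proposal E advance.
Runoff: Proposal C is ranked above Proposal E on 29 ballots, Proposal E above Proposal C on 32.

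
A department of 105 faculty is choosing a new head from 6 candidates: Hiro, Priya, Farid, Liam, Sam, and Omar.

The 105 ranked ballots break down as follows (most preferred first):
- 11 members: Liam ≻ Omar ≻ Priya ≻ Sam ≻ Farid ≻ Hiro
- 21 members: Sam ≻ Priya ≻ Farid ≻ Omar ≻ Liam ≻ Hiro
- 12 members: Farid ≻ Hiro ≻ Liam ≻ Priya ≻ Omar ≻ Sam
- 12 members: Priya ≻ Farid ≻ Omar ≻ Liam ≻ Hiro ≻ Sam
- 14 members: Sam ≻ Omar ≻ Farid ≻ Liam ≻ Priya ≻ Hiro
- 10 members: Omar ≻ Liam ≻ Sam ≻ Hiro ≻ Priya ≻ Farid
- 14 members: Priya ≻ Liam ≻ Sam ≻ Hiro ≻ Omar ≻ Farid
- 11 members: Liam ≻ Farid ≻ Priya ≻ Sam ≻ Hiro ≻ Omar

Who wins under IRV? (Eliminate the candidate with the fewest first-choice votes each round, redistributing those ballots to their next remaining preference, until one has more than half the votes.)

Liam

Round 1: Hiro 0, Priya 26, Farid 12, Liam 22, Sam 35, Omar 10. Hiro eliminated.
Round 2: Priya 26, Farid 12, Liam 22, Sam 35, Omar 10. Omar eliminated.
Round 3: Priya 26, Farid 12, Liam 32, Sam 35. Farid eliminated.
Round 4: Priya 26, Liam 44, Sam 35. Priya eliminated.
Round 5: Liam 70, Sam 35. Liam has a majority (≥53).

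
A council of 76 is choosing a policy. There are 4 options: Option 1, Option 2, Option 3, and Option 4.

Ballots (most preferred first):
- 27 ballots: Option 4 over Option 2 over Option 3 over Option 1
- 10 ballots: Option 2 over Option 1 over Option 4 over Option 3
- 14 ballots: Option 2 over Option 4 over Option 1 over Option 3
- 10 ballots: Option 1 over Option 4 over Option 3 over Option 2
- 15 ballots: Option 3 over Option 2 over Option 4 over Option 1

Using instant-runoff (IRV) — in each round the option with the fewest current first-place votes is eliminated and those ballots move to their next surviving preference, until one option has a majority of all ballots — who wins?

Option 2

Round 1: Option 1 10, Option 2 24, Option 3 15, Option 4 27. Option 1 eliminated.
Round 2: Option 2 24, Option 3 15, Option 4 37. Option 3 eliminated.
Round 3: Option 2 39, Option 4 37. Option 2 has a majority (≥39).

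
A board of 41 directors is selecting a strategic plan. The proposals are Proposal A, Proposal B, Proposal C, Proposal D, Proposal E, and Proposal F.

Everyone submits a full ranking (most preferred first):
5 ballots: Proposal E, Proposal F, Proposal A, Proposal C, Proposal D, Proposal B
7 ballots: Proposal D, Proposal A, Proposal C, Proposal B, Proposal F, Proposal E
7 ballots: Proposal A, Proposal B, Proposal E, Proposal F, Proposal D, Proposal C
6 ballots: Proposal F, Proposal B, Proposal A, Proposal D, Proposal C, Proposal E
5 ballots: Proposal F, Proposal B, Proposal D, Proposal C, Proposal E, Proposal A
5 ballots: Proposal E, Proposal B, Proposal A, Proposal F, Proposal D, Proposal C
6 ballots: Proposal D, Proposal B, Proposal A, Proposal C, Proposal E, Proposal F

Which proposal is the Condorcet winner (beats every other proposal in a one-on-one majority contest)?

Proposal B

Proposal B vs Proposal A: 22–19
Proposal B vs Proposal C: 29–12
Proposal B vs Proposal D: 23–18
Proposal B vs Proposal E: 31–10
Proposal B vs Proposal F: 25–16
Proposal B beats every other proposal.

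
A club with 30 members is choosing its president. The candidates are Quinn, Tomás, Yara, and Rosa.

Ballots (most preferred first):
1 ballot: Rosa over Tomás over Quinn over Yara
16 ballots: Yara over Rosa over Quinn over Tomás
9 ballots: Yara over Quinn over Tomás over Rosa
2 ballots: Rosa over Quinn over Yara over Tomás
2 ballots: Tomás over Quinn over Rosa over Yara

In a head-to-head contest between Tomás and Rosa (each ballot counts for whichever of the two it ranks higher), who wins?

Tomás is ranked above Rosa on 11 ballots; Rosa above Tomás on 19.

Rosa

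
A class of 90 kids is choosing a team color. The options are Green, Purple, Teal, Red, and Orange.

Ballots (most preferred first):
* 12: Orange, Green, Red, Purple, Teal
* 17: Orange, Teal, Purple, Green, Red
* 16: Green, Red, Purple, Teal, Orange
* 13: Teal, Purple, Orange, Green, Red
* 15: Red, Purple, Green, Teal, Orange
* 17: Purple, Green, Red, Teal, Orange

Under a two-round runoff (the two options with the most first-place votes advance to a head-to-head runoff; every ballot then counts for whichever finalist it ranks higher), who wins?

Purple

Round 1 first-place votes: Green 16, Purple 17, Teal 13, Red 15, Orange 29. Orange and Purple advance.
Runoff: Orange is ranked above Purple on 29 ballots, Purple above Orange on 61.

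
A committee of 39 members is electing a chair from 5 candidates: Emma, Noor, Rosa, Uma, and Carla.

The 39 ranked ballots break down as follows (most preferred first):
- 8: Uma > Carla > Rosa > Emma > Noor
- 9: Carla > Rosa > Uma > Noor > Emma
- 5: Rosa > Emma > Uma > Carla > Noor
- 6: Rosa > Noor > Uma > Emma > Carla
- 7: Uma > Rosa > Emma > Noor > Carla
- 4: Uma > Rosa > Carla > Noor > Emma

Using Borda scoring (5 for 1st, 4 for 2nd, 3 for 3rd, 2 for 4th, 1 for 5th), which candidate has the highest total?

Rosa

Emma: 8×2 + 9×1 + 5×4 + 6×2 + 7×3 + 4×1 = 82
Noor: 8×1 + 9×2 + 5×1 + 6×4 + 7×2 + 4×2 = 77
Rosa: 8×3 + 9×4 + 5×5 + 6×5 + 7×4 + 4×4 = 159
Uma: 8×5 + 9×3 + 5×3 + 6×3 + 7×5 + 4×5 = 155
Carla: 8×4 + 9×5 + 5×2 + 6×1 + 7×1 + 4×3 = 112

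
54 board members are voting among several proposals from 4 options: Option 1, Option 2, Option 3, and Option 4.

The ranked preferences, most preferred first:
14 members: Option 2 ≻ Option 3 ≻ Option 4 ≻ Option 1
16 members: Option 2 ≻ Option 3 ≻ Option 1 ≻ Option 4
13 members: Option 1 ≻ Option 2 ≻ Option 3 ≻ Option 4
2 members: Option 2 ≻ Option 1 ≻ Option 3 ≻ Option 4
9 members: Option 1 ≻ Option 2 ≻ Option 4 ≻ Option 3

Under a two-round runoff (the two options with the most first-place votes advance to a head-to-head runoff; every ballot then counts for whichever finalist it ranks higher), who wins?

Round 1 first-place votes: Option 1 22, Option 2 32, Option 3 0, Option 4 0. Option 2 and Option 1 advance.
Runoff: Option 2 is ranked above Option 1 on 32 ballots, Option 1 above Option 2 on 22.

Option 2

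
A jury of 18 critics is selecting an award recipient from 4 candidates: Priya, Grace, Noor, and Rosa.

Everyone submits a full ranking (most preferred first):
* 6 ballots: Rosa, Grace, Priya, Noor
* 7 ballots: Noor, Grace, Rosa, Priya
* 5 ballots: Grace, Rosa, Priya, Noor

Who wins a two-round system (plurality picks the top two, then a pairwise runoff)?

Rosa

Round 1 first-place votes: Priya 0, Grace 5, Noor 7, Rosa 6. Noor and Rosa advance.
Runoff: Noor is ranked above Rosa on 7 ballots, Rosa above Noor on 11.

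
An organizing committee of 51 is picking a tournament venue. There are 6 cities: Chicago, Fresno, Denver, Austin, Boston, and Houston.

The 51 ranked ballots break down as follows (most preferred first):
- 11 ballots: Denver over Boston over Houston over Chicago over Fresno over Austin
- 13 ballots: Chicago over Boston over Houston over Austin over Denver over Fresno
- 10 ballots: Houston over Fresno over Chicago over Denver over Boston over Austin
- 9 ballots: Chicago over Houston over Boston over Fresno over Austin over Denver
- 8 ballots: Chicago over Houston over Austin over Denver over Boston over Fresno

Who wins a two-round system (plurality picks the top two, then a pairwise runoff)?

Round 1 first-place votes: Chicago 30, Fresno 0, Denver 11, Austin 0, Boston 0, Houston 10. Chicago and Denver advance.
Runoff: Chicago is ranked above Denver on 40 ballots, Denver above Chicago on 11.

Chicago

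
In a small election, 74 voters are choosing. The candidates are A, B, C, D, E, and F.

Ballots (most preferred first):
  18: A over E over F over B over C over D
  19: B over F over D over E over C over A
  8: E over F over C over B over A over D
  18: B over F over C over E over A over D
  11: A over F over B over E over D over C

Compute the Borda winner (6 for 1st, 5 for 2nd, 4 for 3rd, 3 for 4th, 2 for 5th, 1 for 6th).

F

A: 18×6 + 19×1 + 8×2 + 18×2 + 11×6 = 245
B: 18×3 + 19×6 + 8×3 + 18×6 + 11×4 = 344
C: 18×2 + 19×2 + 8×4 + 18×4 + 11×1 = 189
D: 18×1 + 19×4 + 8×1 + 18×1 + 11×2 = 142
E: 18×5 + 19×3 + 8×6 + 18×3 + 11×3 = 282
F: 18×4 + 19×5 + 8×5 + 18×5 + 11×5 = 352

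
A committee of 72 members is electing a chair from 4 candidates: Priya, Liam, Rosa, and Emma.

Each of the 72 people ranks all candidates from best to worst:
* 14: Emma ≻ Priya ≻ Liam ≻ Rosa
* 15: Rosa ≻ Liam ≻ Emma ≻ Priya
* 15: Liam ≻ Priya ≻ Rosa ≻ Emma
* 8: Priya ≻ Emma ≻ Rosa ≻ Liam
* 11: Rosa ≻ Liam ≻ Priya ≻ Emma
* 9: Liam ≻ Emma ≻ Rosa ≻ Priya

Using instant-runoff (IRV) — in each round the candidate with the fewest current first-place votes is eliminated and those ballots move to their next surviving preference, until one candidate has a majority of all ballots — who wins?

Round 1: Priya 8, Liam 24, Rosa 26, Emma 14. Priya eliminated.
Round 2: Liam 24, Rosa 26, Emma 22. Emma eliminated.
Round 3: Liam 38, Rosa 34. Liam has a majority (≥37).

Liam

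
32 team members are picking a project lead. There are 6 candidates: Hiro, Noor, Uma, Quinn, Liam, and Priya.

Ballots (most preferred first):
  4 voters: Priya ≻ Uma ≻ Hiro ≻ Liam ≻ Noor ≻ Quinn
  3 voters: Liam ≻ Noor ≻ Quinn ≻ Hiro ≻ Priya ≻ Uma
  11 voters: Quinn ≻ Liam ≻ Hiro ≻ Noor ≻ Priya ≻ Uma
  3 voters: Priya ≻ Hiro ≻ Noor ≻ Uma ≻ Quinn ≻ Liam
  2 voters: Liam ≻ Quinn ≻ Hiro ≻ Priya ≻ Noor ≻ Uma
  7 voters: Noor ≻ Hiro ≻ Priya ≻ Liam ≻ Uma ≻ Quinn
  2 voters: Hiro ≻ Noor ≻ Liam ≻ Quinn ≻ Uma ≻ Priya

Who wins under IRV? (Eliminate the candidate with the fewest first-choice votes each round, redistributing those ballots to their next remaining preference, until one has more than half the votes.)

Noor

Round 1: Hiro 2, Noor 7, Uma 0, Quinn 11, Liam 5, Priya 7. Uma eliminated.
Round 2: Hiro 2, Noor 7, Quinn 11, Liam 5, Priya 7. Hiro eliminated.
Round 3: Noor 9, Quinn 11, Liam 5, Priya 7. Liam eliminated.
Round 4: Noor 12, Quinn 13, Priya 7. Priya eliminated.
Round 5: Noor 19, Quinn 13. Noor has a majority (≥17).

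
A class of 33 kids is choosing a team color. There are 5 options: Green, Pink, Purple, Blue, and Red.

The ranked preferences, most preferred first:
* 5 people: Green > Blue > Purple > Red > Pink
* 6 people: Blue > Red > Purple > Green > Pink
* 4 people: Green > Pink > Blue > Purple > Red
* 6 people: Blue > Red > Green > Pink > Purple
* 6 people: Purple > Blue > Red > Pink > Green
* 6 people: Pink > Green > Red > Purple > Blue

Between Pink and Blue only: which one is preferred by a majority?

Pink is ranked above Blue on 10 ballots; Blue above Pink on 23.

Blue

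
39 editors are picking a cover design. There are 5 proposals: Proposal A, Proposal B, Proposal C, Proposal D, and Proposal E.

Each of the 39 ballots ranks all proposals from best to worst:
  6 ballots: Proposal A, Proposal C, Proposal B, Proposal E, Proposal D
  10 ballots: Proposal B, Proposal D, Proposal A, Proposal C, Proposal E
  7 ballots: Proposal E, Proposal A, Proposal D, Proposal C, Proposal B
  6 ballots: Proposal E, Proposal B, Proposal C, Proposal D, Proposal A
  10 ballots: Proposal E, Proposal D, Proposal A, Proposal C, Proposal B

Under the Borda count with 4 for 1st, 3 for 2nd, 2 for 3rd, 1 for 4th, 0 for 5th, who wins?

Proposal A: 6×4 + 10×2 + 7×3 + 6×0 + 10×2 = 85
Proposal B: 6×2 + 10×4 + 7×0 + 6×3 + 10×0 = 70
Proposal C: 6×3 + 10×1 + 7×1 + 6×2 + 10×1 = 57
Proposal D: 6×0 + 10×3 + 7×2 + 6×1 + 10×3 = 80
Proposal E: 6×1 + 10×0 + 7×4 + 6×4 + 10×4 = 98

Proposal E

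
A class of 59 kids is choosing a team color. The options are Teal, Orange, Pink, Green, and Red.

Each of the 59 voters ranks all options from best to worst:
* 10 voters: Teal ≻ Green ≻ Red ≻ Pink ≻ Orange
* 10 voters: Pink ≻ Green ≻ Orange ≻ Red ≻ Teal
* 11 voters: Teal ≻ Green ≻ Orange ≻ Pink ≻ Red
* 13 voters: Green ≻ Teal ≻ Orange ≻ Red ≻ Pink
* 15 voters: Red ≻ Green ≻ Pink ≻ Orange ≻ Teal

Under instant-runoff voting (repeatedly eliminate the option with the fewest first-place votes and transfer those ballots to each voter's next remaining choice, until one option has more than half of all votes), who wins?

Green

Round 1: Teal 21, Orange 0, Pink 10, Green 13, Red 15. Orange eliminated.
Round 2: Teal 21, Pink 10, Green 13, Red 15. Pink eliminated.
Round 3: Teal 21, Green 23, Red 15. Red eliminated.
Round 4: Teal 21, Green 38. Green has a majority (≥30).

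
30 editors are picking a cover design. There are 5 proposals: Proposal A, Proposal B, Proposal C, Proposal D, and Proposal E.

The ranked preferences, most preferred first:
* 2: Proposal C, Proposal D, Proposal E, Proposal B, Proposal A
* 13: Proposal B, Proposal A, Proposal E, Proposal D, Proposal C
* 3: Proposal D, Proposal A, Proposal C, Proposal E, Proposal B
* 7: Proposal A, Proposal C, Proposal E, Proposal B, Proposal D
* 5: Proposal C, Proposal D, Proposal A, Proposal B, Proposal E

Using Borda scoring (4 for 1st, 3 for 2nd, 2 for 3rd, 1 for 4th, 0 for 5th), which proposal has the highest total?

Proposal A: 2×0 + 13×3 + 3×3 + 7×4 + 5×2 = 86
Proposal B: 2×1 + 13×4 + 3×0 + 7×1 + 5×1 = 66
Proposal C: 2×4 + 13×0 + 3×2 + 7×3 + 5×4 = 55
Proposal D: 2×3 + 13×1 + 3×4 + 7×0 + 5×3 = 46
Proposal E: 2×2 + 13×2 + 3×1 + 7×2 + 5×0 = 47

Proposal A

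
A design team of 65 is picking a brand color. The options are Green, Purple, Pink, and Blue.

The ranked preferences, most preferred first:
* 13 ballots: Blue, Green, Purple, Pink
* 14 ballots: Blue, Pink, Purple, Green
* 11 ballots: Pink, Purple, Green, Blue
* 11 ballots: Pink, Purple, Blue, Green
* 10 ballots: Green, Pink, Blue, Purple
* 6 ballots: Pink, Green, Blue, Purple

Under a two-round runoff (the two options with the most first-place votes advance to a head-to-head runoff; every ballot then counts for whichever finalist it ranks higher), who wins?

Round 1 first-place votes: Green 10, Purple 0, Pink 28, Blue 27. Pink and Blue advance.
Runoff: Pink is ranked above Blue on 38 ballots, Blue above Pink on 27.

Pink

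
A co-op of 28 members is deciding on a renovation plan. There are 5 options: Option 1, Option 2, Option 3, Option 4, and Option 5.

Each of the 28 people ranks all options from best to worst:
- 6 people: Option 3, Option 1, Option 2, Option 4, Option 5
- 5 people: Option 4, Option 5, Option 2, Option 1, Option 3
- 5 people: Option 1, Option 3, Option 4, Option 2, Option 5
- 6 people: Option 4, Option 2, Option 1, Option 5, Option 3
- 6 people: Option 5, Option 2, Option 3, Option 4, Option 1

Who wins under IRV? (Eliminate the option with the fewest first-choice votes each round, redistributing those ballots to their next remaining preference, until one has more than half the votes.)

Round 1: Option 1 5, Option 2 0, Option 3 6, Option 4 11, Option 5 6. Option 2 eliminated.
Round 2: Option 1 5, Option 3 6, Option 4 11, Option 5 6. Option 1 eliminated.
Round 3: Option 3 11, Option 4 11, Option 5 6. Option 5 eliminated.
Round 4: Option 3 17, Option 4 11. Option 3 has a majority (≥15).

Option 3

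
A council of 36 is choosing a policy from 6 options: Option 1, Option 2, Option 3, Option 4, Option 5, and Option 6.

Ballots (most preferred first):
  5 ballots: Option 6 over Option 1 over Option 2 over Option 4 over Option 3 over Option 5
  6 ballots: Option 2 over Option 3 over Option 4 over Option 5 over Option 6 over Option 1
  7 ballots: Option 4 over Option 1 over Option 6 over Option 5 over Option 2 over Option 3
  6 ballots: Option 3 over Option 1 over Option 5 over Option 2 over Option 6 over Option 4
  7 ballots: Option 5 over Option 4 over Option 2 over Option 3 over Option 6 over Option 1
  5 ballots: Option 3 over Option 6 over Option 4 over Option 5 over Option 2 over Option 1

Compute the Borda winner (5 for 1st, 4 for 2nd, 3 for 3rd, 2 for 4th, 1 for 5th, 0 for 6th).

Option 4

Option 1: 5×4 + 6×0 + 7×4 + 6×4 + 7×0 + 5×0 = 72
Option 2: 5×3 + 6×5 + 7×1 + 6×2 + 7×3 + 5×1 = 90
Option 3: 5×1 + 6×4 + 7×0 + 6×5 + 7×2 + 5×5 = 98
Option 4: 5×2 + 6×3 + 7×5 + 6×0 + 7×4 + 5×3 = 106
Option 5: 5×0 + 6×2 + 7×2 + 6×3 + 7×5 + 5×2 = 89
Option 6: 5×5 + 6×1 + 7×3 + 6×1 + 7×1 + 5×4 = 85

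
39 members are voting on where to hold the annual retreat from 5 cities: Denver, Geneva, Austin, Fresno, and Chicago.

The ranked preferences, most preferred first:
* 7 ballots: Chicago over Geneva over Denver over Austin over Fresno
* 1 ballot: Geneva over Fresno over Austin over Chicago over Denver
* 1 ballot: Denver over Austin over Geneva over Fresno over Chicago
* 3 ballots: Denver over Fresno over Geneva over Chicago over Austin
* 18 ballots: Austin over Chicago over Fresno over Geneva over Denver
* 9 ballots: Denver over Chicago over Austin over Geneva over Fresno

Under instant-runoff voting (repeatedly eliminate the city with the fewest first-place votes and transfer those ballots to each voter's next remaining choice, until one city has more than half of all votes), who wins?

Round 1: Denver 13, Geneva 1, Austin 18, Fresno 0, Chicago 7. Fresno eliminated.
Round 2: Denver 13, Geneva 1, Austin 18, Chicago 7. Geneva eliminated.
Round 3: Denver 13, Austin 19, Chicago 7. Chicago eliminated.
Round 4: Denver 20, Austin 19. Denver has a majority (≥20).

Denver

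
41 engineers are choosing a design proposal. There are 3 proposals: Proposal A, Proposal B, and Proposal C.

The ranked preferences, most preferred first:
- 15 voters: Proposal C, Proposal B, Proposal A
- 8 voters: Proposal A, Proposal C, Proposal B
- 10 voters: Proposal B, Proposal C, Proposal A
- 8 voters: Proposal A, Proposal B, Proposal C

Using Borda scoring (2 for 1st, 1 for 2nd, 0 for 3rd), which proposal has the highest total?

Proposal A: 15×0 + 8×2 + 10×0 + 8×2 = 32
Proposal B: 15×1 + 8×0 + 10×2 + 8×1 = 43
Proposal C: 15×2 + 8×1 + 10×1 + 8×0 = 48

Proposal C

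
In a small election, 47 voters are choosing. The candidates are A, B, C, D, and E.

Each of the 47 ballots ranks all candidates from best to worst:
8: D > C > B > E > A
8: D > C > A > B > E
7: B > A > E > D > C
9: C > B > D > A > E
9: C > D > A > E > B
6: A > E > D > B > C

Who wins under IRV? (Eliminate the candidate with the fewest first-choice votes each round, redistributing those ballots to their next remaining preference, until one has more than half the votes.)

Round 1: A 6, B 7, C 18, D 16, E 0. E eliminated.
Round 2: A 6, B 7, C 18, D 16. A eliminated.
Round 3: B 7, C 18, D 22. B eliminated.
Round 4: C 18, D 29. D has a majority (≥24).

D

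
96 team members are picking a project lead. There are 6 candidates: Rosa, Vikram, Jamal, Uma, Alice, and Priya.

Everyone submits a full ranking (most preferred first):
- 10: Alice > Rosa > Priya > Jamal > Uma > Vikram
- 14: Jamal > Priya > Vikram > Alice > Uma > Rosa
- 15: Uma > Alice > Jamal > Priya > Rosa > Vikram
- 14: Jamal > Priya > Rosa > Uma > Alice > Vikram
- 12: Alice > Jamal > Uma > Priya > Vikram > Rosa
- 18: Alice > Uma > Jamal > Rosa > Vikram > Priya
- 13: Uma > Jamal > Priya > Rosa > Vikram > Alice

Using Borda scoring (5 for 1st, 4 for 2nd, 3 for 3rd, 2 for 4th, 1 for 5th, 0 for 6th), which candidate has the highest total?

Rosa: 10×4 + 14×0 + 15×1 + 14×3 + 12×0 + 18×2 + 13×2 = 159
Vikram: 10×0 + 14×3 + 15×0 + 14×0 + 12×1 + 18×1 + 13×1 = 85
Jamal: 10×2 + 14×5 + 15×3 + 14×5 + 12×4 + 18×3 + 13×4 = 359
Uma: 10×1 + 14×1 + 15×5 + 14×2 + 12×3 + 18×4 + 13×5 = 300
Alice: 10×5 + 14×2 + 15×4 + 14×1 + 12×5 + 18×5 + 13×0 = 302
Priya: 10×3 + 14×4 + 15×2 + 14×4 + 12×2 + 18×0 + 13×3 = 235

Jamal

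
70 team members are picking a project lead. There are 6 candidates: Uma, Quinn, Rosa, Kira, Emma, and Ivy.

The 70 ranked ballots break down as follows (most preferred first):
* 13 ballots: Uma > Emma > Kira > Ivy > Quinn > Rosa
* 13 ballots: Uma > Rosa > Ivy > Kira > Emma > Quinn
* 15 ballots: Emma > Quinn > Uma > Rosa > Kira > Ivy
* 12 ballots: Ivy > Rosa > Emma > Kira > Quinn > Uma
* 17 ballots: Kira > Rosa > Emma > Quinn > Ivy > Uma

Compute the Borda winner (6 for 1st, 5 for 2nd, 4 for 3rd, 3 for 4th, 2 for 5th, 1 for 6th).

Uma: 13×6 + 13×6 + 15×4 + 12×1 + 17×1 = 245
Quinn: 13×2 + 13×1 + 15×5 + 12×2 + 17×3 = 189
Rosa: 13×1 + 13×5 + 15×3 + 12×5 + 17×5 = 268
Kira: 13×4 + 13×3 + 15×2 + 12×3 + 17×6 = 259
Emma: 13×5 + 13×2 + 15×6 + 12×4 + 17×4 = 297
Ivy: 13×3 + 13×4 + 15×1 + 12×6 + 17×2 = 212

Emma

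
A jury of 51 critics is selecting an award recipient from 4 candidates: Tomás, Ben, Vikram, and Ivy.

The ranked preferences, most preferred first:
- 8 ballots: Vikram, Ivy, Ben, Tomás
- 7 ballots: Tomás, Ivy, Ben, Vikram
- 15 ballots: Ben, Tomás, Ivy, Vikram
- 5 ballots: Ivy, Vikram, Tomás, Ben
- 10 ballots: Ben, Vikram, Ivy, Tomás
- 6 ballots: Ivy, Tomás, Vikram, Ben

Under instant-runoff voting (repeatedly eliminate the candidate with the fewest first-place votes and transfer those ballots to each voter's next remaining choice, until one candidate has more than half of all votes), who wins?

Ivy

Round 1: Tomás 7, Ben 25, Vikram 8, Ivy 11. Tomás eliminated.
Round 2: Ben 25, Vikram 8, Ivy 18. Vikram eliminated.
Round 3: Ben 25, Ivy 26. Ivy has a majority (≥26).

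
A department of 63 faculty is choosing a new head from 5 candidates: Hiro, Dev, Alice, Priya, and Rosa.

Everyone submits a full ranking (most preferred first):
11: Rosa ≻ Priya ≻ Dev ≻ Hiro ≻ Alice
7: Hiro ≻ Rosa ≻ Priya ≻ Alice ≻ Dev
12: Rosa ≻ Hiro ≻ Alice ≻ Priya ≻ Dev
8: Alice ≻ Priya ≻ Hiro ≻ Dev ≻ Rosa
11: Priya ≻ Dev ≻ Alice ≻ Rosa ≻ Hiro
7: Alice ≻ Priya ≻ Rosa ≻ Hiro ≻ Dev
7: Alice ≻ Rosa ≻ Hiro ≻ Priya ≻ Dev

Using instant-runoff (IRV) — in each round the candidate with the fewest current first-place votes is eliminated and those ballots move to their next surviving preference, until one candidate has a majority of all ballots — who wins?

Alice

Round 1: Hiro 7, Dev 0, Alice 22, Priya 11, Rosa 23. Dev eliminated.
Round 2: Hiro 7, Alice 22, Priya 11, Rosa 23. Hiro eliminated.
Round 3: Alice 22, Priya 11, Rosa 30. Priya eliminated.
Round 4: Alice 33, Rosa 30. Alice has a majority (≥32).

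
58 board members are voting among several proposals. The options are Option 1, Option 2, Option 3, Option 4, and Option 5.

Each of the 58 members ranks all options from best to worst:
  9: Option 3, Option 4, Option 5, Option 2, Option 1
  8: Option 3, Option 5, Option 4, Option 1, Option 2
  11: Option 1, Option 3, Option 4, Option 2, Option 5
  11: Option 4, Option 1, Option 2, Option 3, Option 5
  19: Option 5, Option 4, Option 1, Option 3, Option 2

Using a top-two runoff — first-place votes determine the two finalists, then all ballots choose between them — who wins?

Round 1 first-place votes: Option 1 11, Option 2 0, Option 3 17, Option 4 11, Option 5 19. Option 5 and Option 3 advance.
Runoff: Option 5 is ranked above Option 3 on 19 ballots, Option 3 above Option 5 on 39.

Option 3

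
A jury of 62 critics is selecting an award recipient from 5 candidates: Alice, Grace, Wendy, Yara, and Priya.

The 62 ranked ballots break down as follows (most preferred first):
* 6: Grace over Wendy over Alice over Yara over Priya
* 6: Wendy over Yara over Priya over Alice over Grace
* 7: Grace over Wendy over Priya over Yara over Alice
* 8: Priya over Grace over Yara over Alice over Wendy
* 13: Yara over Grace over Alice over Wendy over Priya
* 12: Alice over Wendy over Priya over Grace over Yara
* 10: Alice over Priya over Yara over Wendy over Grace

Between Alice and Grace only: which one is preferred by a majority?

Grace

Alice is ranked above Grace on 28 ballots; Grace above Alice on 34.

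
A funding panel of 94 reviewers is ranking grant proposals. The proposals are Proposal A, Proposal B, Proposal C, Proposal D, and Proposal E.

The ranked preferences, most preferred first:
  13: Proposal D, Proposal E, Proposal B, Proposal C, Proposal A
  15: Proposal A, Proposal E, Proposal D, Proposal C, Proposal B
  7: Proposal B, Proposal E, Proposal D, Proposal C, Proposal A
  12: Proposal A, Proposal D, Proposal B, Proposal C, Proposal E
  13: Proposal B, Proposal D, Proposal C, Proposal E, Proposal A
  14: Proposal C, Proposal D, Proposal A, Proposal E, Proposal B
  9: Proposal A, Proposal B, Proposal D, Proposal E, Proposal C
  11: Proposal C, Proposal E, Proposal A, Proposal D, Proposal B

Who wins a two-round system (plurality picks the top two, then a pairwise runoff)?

Round 1 first-place votes: Proposal A 36, Proposal B 20, Proposal C 25, Proposal D 13, Proposal E 0. Proposal A and Proposal C advance.
Runoff: Proposal A is ranked above Proposal C on 36 ballots, Proposal C above Proposal A on 58.

Proposal C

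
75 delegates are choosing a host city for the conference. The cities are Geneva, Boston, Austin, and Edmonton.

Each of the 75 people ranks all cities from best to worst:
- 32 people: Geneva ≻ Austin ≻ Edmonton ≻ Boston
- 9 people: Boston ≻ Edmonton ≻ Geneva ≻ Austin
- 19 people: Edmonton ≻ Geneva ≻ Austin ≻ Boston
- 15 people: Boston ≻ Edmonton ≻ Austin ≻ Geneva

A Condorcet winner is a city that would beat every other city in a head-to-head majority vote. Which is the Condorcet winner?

Edmonton vs Geneva: 43–32
Edmonton vs Boston: 51–24
Edmonton vs Austin: 43–32
Edmonton beats every other city.

Edmonton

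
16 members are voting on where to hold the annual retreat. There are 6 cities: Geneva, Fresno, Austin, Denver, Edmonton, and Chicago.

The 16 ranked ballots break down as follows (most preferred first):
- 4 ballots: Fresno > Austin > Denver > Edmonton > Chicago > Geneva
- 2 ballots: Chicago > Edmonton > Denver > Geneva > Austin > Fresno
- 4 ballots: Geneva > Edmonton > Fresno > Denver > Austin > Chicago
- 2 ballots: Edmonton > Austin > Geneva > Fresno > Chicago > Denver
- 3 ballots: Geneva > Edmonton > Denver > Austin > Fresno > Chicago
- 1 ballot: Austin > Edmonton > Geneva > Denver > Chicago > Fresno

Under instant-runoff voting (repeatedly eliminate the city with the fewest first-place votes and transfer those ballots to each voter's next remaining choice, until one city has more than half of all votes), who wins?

Round 1: Geneva 7, Fresno 4, Austin 1, Denver 0, Edmonton 2, Chicago 2. Denver eliminated.
Round 2: Geneva 7, Fresno 4, Austin 1, Edmonton 2, Chicago 2. Austin eliminated.
Round 3: Geneva 7, Fresno 4, Edmonton 3, Chicago 2. Chicago eliminated.
Round 4: Geneva 7, Fresno 4, Edmonton 5. Fresno eliminated.
Round 5: Geneva 7, Edmonton 9. Edmonton has a majority (≥9).

Edmonton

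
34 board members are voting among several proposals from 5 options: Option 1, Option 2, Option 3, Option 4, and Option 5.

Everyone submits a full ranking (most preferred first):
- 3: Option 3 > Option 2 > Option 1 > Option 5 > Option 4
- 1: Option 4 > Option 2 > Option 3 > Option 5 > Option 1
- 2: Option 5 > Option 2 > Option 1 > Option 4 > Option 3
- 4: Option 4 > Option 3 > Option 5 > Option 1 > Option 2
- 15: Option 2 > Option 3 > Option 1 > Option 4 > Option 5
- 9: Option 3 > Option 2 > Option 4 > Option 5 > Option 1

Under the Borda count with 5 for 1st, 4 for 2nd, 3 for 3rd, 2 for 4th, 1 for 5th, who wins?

Option 1: 3×3 + 1×1 + 2×3 + 4×2 + 15×3 + 9×1 = 78
Option 2: 3×4 + 1×4 + 2×4 + 4×1 + 15×5 + 9×4 = 139
Option 3: 3×5 + 1×3 + 2×1 + 4×4 + 15×4 + 9×5 = 141
Option 4: 3×1 + 1×5 + 2×2 + 4×5 + 15×2 + 9×3 = 89
Option 5: 3×2 + 1×2 + 2×5 + 4×3 + 15×1 + 9×2 = 63

Option 3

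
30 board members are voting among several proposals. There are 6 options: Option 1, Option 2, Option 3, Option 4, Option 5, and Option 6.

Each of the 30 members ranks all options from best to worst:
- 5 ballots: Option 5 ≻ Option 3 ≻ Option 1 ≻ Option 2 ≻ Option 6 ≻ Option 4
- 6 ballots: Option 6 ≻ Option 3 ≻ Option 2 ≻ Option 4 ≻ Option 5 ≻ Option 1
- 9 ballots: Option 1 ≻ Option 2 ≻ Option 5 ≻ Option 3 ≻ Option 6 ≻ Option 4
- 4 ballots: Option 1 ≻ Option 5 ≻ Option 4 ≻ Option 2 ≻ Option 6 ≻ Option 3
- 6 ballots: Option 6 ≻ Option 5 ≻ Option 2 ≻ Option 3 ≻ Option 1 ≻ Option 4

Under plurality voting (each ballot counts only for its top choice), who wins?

First-place votes: Option 1 13, Option 2 0, Option 3 0, Option 4 0, Option 5 5, Option 6 12.

Option 1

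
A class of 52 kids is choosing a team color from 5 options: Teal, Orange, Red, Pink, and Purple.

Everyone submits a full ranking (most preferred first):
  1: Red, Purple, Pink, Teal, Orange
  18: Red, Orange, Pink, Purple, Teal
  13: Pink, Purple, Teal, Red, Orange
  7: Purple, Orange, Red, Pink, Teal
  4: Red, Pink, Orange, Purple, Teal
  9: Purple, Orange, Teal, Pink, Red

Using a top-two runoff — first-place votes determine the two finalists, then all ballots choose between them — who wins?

Purple

Round 1 first-place votes: Teal 0, Orange 0, Red 23, Pink 13, Purple 16. Red and Purple advance.
Runoff: Red is ranked above Purple on 23 ballots, Purple above Red on 29.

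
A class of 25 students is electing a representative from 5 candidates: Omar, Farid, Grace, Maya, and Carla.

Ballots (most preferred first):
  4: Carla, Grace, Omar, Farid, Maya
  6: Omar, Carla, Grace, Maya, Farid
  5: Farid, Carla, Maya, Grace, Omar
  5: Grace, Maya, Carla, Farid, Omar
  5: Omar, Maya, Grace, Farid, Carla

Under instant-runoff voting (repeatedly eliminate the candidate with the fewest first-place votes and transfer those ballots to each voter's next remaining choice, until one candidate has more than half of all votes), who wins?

Round 1: Omar 11, Farid 5, Grace 5, Maya 0, Carla 4. Maya eliminated.
Round 2: Omar 11, Farid 5, Grace 5, Carla 4. Carla eliminated.
Round 3: Omar 11, Farid 5, Grace 9. Farid eliminated.
Round 4: Omar 11, Grace 14. Grace has a majority (≥13).

Grace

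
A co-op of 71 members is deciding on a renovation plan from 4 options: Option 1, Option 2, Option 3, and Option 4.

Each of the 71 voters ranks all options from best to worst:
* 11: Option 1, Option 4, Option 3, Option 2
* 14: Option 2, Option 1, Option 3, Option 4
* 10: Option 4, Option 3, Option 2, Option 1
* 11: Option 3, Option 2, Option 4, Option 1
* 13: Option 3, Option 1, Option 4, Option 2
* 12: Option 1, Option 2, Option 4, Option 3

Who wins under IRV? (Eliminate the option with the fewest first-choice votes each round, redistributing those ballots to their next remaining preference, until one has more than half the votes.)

Round 1: Option 1 23, Option 2 14, Option 3 24, Option 4 10. Option 4 eliminated.
Round 2: Option 1 23, Option 2 14, Option 3 34. Option 2 eliminated.
Round 3: Option 1 37, Option 3 34. Option 1 has a majority (≥36).

Option 1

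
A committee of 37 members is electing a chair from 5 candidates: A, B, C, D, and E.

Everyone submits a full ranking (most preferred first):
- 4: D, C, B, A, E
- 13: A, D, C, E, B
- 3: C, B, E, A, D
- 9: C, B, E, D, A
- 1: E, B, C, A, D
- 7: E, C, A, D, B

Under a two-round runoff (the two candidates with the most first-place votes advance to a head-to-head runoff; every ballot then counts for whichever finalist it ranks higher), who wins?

Round 1 first-place votes: A 13, B 0, C 12, D 4, E 8. A and C advance.
Runoff: A is ranked above C on 13 ballots, C above A on 24.

C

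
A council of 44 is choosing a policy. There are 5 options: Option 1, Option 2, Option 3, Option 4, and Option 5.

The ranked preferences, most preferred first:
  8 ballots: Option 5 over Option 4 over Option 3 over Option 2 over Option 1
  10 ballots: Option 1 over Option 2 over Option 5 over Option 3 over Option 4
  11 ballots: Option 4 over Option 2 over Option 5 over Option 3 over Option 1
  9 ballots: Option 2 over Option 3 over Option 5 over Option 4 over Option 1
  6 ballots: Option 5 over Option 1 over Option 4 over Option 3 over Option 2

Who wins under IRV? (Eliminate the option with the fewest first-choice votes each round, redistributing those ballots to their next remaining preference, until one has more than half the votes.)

Round 1: Option 1 10, Option 2 9, Option 3 0, Option 4 11, Option 5 14. Option 3 eliminated.
Round 2: Option 1 10, Option 2 9, Option 4 11, Option 5 14. Option 2 eliminated.
Round 3: Option 1 10, Option 4 11, Option 5 23. Option 5 has a majority (≥23).

Option 5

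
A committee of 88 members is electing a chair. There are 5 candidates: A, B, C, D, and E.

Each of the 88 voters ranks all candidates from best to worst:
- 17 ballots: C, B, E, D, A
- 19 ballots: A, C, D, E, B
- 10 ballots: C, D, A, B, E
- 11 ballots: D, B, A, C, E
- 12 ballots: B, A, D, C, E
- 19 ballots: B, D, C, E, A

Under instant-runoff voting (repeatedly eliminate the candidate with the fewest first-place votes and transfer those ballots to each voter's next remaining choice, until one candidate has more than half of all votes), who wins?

Round 1: A 19, B 31, C 27, D 11, E 0. E eliminated.
Round 2: A 19, B 31, C 27, D 11. D eliminated.
Round 3: A 19, B 42, C 27. A eliminated.
Round 4: B 42, C 46. C has a majority (≥45).

C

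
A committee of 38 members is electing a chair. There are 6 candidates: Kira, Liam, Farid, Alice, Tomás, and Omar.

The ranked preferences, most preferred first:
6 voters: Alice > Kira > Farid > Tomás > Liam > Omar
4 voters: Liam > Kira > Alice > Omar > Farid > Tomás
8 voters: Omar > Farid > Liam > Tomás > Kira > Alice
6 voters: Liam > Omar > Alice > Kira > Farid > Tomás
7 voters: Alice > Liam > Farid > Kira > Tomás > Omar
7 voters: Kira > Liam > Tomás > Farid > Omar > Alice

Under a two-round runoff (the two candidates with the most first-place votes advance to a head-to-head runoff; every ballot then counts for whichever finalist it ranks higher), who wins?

Round 1 first-place votes: Kira 7, Liam 10, Farid 0, Alice 13, Tomás 0, Omar 8. Alice and Liam advance.
Runoff: Alice is ranked above Liam on 13 ballots, Liam above Alice on 25.

Liam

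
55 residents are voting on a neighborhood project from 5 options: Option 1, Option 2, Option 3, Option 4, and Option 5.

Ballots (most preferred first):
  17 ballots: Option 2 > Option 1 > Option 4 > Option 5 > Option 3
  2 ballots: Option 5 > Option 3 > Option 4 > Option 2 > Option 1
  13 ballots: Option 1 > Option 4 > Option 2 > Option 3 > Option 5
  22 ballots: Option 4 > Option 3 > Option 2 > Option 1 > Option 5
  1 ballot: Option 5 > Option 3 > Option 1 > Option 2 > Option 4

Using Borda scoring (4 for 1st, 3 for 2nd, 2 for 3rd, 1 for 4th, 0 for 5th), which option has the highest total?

Option 4

Option 1: 17×3 + 2×0 + 13×4 + 22×1 + 1×2 = 127
Option 2: 17×4 + 2×1 + 13×2 + 22×2 + 1×1 = 141
Option 3: 17×0 + 2×3 + 13×1 + 22×3 + 1×3 = 88
Option 4: 17×2 + 2×2 + 13×3 + 22×4 + 1×0 = 165
Option 5: 17×1 + 2×4 + 13×0 + 22×0 + 1×4 = 29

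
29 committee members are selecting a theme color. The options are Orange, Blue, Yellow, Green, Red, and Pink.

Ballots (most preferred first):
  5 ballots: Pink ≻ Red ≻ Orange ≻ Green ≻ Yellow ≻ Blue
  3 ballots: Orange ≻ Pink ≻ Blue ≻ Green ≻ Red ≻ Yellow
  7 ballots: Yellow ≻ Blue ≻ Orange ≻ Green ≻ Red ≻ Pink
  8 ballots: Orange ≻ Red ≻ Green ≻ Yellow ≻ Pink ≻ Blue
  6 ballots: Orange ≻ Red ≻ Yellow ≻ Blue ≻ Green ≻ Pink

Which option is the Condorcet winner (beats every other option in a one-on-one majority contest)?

Orange vs Blue: 22–7
Orange vs Yellow: 22–7
Orange vs Green: 29–0
Orange vs Red: 24–5
Orange vs Pink: 24–5
Orange beats every other option.

Orange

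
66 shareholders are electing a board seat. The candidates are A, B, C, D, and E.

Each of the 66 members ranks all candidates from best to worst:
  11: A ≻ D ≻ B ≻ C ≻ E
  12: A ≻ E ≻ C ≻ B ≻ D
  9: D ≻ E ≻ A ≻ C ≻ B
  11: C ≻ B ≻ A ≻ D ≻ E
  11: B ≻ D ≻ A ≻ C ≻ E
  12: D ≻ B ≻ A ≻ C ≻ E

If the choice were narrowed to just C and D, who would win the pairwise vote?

C is ranked above D on 23 ballots; D above C on 43.

D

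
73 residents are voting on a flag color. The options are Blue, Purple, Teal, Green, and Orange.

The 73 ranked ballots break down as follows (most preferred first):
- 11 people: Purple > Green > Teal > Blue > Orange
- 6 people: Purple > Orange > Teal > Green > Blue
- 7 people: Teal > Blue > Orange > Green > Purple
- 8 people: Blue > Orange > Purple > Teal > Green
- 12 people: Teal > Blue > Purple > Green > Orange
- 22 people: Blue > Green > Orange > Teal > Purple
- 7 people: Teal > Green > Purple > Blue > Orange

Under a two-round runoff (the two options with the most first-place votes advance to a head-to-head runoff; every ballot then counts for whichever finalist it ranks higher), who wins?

Teal

Round 1 first-place votes: Blue 30, Purple 17, Teal 26, Green 0, Orange 0. Blue and Teal advance.
Runoff: Blue is ranked above Teal on 30 ballots, Teal above Blue on 43.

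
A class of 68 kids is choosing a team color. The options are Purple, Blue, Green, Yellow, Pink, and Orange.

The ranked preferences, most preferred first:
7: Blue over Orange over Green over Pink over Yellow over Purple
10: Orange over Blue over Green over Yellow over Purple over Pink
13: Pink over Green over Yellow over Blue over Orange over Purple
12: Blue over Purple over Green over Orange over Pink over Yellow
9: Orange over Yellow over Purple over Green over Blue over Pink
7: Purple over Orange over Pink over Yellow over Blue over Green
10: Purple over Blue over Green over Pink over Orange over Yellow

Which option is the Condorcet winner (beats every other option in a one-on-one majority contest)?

Blue vs Purple: 42–26
Blue vs Green: 46–22
Blue vs Yellow: 39–29
Blue vs Pink: 48–20
Blue vs Orange: 42–26
Blue beats every other option.

Blue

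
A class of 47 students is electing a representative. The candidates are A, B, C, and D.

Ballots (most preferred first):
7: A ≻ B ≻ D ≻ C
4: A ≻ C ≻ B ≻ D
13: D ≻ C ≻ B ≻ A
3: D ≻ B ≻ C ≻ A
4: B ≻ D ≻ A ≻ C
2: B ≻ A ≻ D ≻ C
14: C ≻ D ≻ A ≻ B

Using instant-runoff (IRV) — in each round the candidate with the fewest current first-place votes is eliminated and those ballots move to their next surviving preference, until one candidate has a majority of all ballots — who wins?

Round 1: A 11, B 6, C 14, D 16. B eliminated.
Round 2: A 13, C 14, D 20. A eliminated.
Round 3: C 18, D 29. D has a majority (≥24).

D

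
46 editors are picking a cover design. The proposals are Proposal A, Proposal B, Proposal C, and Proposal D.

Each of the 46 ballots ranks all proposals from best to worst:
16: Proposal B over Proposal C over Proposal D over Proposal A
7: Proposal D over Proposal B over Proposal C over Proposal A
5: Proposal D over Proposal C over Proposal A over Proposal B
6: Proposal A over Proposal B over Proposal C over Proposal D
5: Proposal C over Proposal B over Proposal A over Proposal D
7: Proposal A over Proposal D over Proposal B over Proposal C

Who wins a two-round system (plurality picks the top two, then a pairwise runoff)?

Proposal B

Round 1 first-place votes: Proposal A 13, Proposal B 16, Proposal C 5, Proposal D 12. Proposal B and Proposal A advance.
Runoff: Proposal B is ranked above Proposal A on 28 ballots, Proposal A above Proposal B on 18.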